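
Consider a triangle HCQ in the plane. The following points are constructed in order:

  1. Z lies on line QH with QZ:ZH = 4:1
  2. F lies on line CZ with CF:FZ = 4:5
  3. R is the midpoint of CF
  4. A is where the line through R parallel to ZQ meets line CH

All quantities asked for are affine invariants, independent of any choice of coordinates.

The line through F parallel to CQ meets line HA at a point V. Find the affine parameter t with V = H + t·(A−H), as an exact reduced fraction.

t = 29/35

Work in coordinates with H = (0, 0), C = (1, 0), Q = (0, 1).
1. Z lies on line QH with QZ:ZH = 4:1 ⇒ Z = (0, 1/5)
2. F lies on line CZ with CF:FZ = 4:5 ⇒ F = (5/9, 4/45)
3. R is the midpoint of CF ⇒ R = (7/9, 2/45)
4. A is where the line through R parallel to ZQ meets line CH ⇒ A = (7/9, 0)
through F parallel to CQ: direction (-1, 1); meets HA at V = (29/45, 0)
V = H + t·(A−H) with t = 29/35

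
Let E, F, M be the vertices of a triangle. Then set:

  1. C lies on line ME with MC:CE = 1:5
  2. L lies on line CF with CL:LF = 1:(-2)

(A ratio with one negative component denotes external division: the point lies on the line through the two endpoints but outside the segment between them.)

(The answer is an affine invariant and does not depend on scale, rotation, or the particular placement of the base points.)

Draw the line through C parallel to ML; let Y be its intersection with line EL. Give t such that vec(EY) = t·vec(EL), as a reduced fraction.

t = 5/6

Assign E = (0, 0), F = (1, 0), M = (0, 1) — the answer is frame-independent, so this choice is without loss of generality.
1. C lies on line ME with MC:CE = 1:5 ⇒ C = (0, 5/6)
2. L lies on line CF with CL:LF = 1:(-2) ⇒ L = (-1, 5/3)
through C parallel to ML: direction (-1, 2/3); meets EL at Y = (-5/6, 25/18)
Y = E + t·(L−E) with t = 5/6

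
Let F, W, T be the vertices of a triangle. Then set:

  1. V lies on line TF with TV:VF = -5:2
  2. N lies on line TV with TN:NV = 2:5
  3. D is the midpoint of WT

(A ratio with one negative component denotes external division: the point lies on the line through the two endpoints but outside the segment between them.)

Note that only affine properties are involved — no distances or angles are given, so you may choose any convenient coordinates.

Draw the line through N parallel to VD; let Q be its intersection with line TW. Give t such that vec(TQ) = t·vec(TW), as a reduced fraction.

t = 1/7

Set F = (0, 0), W = (1, 0), T = (0, 1); any affine frame gives the same invariant.
1. V lies on line TF with TV:VF = -5:2 ⇒ V = (0, -2/3)
2. N lies on line TV with TN:NV = 2:5 ⇒ N = (0, 11/21)
3. D is the midpoint of WT ⇒ D = (1/2, 1/2)
through N parallel to VD: direction (1/2, 7/6); meets TW at Q = (1/7, 6/7)
Q = T + t·(W−T) with t = 1/7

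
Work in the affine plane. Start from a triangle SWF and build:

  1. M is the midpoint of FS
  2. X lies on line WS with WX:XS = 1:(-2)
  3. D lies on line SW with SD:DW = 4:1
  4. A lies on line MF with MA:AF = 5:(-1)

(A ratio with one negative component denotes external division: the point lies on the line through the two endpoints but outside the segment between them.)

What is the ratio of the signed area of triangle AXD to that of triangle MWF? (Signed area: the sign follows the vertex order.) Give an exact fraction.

[AXD]:[MWF] = -27/10

Work in coordinates with S = (0, 0), W = (1, 0), F = (0, 1).
1. M is the midpoint of FS ⇒ M = (0, 1/2)
2. X lies on line WS with WX:XS = 1:(-2) ⇒ X = (2, 0)
3. D lies on line SW with SD:DW = 4:1 ⇒ D = (4/5, 0)
4. A lies on line MF with MA:AF = 5:(-1) ⇒ A = (0, 9/8)
2·[AXD] = -27/20, 2·[MWF] = 1/2
[AXD]:[MWF] = -27/20:1/2 = -27/10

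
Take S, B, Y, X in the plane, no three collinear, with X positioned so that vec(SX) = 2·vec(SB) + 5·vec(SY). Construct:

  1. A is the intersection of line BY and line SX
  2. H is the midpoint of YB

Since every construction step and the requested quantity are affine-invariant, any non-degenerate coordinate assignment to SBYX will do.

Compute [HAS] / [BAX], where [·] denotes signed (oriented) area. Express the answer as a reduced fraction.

[HAS]:[BAX] = -1/20

Set S = (0, 0), B = (1, 0), Y = (0, 1), X = (2, 5); any affine frame gives the same invariant.
1. A is the intersection of line BY and line SX ⇒ A = (2/7, 5/7)
2. H is the midpoint of YB ⇒ H = (1/2, 1/2)
2·[HAS] = 3/14, 2·[BAX] = -30/7
[HAS]:[BAX] = 3/14:-30/7 = -1/20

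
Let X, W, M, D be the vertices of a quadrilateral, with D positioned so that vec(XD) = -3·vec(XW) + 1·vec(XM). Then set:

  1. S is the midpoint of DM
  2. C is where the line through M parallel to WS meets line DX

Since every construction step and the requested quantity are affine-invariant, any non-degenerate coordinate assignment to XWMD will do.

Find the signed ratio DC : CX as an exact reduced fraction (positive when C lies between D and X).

DC:CX = -6/5

Choose coordinates X = (0, 0), W = (1, 0), M = (0, 1), D = (-3, 1).
1. S is the midpoint of DM ⇒ S = (-3/2, 1)
2. C is where the line through M parallel to WS meets line DX ⇒ C = (15, -5)
C = D + t·(X−D) with t = 6, so DC:CX = t:(1−t) = 6:-5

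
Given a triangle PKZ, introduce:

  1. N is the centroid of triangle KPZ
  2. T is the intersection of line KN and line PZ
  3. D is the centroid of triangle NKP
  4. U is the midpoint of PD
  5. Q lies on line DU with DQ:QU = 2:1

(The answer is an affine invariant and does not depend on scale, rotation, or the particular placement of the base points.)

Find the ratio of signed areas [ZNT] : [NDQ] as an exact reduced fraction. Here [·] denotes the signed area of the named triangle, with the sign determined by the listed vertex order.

Work in coordinates with P = (0, 0), K = (1, 0), Z = (0, 1).
1. N is the centroid of triangle KPZ ⇒ N = (1/3, 1/3)
2. T is the intersection of line KN and line PZ ⇒ T = (0, 1/2)
3. D is the centroid of triangle NKP ⇒ D = (4/9, 1/9)
4. U is the midpoint of PD ⇒ U = (2/9, 1/18)
5. Q lies on line DU with DQ:QU = 2:1 ⇒ Q = (8/27, 2/27)
2·[ZNT] = -1/6, 2·[NDQ] = -1/27
[ZNT]:[NDQ] = -1/6:-1/27 = 9/2

[ZNT]:[NDQ] = 9/2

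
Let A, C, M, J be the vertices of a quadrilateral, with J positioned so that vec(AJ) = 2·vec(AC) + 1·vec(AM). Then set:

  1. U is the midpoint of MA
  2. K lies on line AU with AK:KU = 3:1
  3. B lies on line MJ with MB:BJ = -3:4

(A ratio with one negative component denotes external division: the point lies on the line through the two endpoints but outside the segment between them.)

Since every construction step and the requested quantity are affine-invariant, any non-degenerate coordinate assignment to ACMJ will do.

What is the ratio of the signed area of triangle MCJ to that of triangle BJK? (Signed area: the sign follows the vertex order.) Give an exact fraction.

Choose coordinates A = (0, 0), C = (1, 0), M = (0, 1), J = (2, 1).
1. U is the midpoint of MA ⇒ U = (0, 1/2)
2. K lies on line AU with AK:KU = 3:1 ⇒ K = (0, 3/8)
3. B lies on line MJ with MB:BJ = -3:4 ⇒ B = (-6, 1)
2·[MCJ] = 2, 2·[BJK] = -5
[MCJ]:[BJK] = 2:-5 = -2/5

[MCJ]:[BJK] = -2/5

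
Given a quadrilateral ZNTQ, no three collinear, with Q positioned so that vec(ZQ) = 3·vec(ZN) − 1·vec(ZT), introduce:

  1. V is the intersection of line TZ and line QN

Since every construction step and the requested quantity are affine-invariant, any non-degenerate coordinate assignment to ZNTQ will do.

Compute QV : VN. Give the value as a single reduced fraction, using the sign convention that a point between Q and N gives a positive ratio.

Work in coordinates with Z = (0, 0), N = (1, 0), T = (0, 1), Q = (3, -1).
1. V is the intersection of line TZ and line QN ⇒ V = (0, 1/2)
V = Q + t·(N−Q) with t = 3/2, so QV:VN = t:(1−t) = 3/2:-1/2

QV:VN = -3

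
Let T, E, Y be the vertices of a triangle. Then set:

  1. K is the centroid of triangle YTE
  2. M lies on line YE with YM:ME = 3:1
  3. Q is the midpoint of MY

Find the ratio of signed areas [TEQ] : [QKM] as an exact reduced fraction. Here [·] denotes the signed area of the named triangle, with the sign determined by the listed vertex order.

Assign T = (0, 0), E = (1, 0), Y = (0, 1) — the answer is frame-independent, so this choice is without loss of generality.
1. K is the centroid of triangle YTE ⇒ K = (1/3, 1/3)
2. M lies on line YE with YM:ME = 3:1 ⇒ M = (3/4, 1/4)
3. Q is the midpoint of MY ⇒ Q = (3/8, 5/8)
2·[TEQ] = 5/8, 2·[QKM] = 1/8
[TEQ]:[QKM] = 5/8:1/8 = 5

[TEQ]:[QKM] = 5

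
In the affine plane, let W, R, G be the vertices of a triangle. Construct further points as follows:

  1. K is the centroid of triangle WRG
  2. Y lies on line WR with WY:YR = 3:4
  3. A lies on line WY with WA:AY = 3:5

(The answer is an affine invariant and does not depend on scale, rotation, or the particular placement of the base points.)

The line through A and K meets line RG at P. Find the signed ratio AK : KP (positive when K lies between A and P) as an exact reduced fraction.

AK:KP = 85/56

Set W = (0, 0), R = (1, 0), G = (0, 1); any affine frame gives the same invariant.
1. K is the centroid of triangle WRG ⇒ K = (1/3, 1/3)
2. Y lies on line WR with WY:YR = 3:4 ⇒ Y = (3/7, 0)
3. A lies on line WY with WA:AY = 3:5 ⇒ A = (9/56, 0)
line AK meets RG at P = (38/85, 47/85)
K = A + t·(P−A) with t = 85/141, so AK:KP = 85/141:56/141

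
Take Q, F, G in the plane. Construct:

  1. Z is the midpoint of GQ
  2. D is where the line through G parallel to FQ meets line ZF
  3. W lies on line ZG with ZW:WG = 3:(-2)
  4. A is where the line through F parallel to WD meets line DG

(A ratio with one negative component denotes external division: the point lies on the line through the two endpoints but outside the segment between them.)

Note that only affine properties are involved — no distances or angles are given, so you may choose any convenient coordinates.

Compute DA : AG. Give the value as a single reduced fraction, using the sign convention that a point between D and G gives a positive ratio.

DA:AG = -3/2

Set Q = (0, 0), F = (1, 0), G = (0, 1); any affine frame gives the same invariant.
1. Z is the midpoint of GQ ⇒ Z = (0, 1/2)
2. D is where the line through G parallel to FQ meets line ZF ⇒ D = (-1, 1)
3. W lies on line ZG with ZW:WG = 3:(-2) ⇒ W = (0, 2)
4. A is where the line through F parallel to WD meets line DG ⇒ A = (2, 1)
A = D + t·(G−D) with t = 3, so DA:AG = t:(1−t) = 3:-2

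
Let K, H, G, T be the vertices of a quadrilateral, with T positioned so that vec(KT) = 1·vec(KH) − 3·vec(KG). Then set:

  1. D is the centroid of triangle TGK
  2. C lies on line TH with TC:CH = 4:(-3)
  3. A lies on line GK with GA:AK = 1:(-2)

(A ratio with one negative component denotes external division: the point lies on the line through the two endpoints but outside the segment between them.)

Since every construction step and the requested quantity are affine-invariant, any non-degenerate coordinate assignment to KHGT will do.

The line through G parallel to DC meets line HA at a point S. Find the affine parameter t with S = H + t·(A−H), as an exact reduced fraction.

Set K = (0, 0), H = (1, 0), G = (0, 1), T = (1, -3); any affine frame gives the same invariant.
1. D is the centroid of triangle TGK ⇒ D = (1/3, -2/3)
2. C lies on line TH with TC:CH = 4:(-3) ⇒ C = (1, 9)
3. A lies on line GK with GA:AK = 1:(-2) ⇒ A = (0, 2)
through G parallel to DC: direction (2/3, 29/3); meets HA at S = (2/33, 62/33)
S = H + t·(A−H) with t = 31/33

t = 31/33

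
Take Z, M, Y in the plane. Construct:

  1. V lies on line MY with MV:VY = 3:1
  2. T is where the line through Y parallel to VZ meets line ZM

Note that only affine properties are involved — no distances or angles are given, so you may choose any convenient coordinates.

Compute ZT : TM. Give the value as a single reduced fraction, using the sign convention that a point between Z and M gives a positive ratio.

Choose coordinates Z = (0, 0), M = (1, 0), Y = (0, 1).
1. V lies on line MY with MV:VY = 3:1 ⇒ V = (1/4, 3/4)
2. T is where the line through Y parallel to VZ meets line ZM ⇒ T = (-1/3, 0)
T = Z + t·(M−Z) with t = -1/3, so ZT:TM = t:(1−t) = -1/3:4/3

ZT:TM = -1/4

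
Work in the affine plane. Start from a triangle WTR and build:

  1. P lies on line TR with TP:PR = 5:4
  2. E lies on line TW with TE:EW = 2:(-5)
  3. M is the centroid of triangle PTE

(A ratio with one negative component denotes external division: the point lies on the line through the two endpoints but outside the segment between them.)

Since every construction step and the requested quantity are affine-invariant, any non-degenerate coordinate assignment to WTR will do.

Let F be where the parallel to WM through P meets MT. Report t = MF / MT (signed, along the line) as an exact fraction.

Work in coordinates with W = (0, 0), T = (1, 0), R = (0, 1).
1. P lies on line TR with TP:PR = 5:4 ⇒ P = (4/9, 5/9)
2. E lies on line TW with TE:EW = 2:(-5) ⇒ E = (5/3, 0)
3. M is the centroid of triangle PTE ⇒ M = (28/27, 5/27)
through P parallel to WM: direction (28/27, 5/27); meets MT at F = (92/81, 55/81)
F = M + t·(T−M) with t = -8/3

t = -8/3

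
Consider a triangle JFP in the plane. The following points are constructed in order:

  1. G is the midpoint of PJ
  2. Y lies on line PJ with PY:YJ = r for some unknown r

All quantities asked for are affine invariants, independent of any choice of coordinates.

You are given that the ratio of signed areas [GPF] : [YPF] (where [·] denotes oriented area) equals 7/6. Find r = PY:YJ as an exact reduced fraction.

Work in coordinates with J = (0, 0), F = (1, 0), P = (0, 1).
1. G is the midpoint of PJ ⇒ G = (0, 1/2)
2. With PY:YJ = r, write λ = r/(r+1) so Y = P + λ·(J−P); Y is affine-linear in λ
Every point depending on Y is an affine combination of Y and λ-independent points, so each such coordinate is linear in λ; the λ² term in each signed area is a multiple of (J−P)×(J−P) = 0, so 2·[GPF] and 2·[YPF] are each linear in λ. Evaluating at λ=0 and λ=1:
  2·[GPF] = -1/2,   2·[YPF] = −λ
So [GPF]:[YPF] = (-1/2) / (−λ). Setting this equal to 7/6:
  -1/2 = 7/6·(−λ)  ⇒  λ = 3/7
Then r = λ/(1−λ) = (3/7)/(4/7) = 3/4. Check: with r = 3/4, Y = (0, 4/7) and [GPF]:[YPF] = 7/6 as required.

r = 3/4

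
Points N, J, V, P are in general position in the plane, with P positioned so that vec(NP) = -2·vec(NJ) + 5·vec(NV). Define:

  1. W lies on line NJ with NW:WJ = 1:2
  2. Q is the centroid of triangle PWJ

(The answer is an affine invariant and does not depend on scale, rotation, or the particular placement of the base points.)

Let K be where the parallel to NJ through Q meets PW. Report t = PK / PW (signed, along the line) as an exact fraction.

Set N = (0, 0), J = (1, 0), V = (0, 1), P = (-2, 5); any affine frame gives the same invariant.
1. W lies on line NJ with NW:WJ = 1:2 ⇒ W = (1/3, 0)
2. Q is the centroid of triangle PWJ ⇒ Q = (-2/9, 5/3)
through Q parallel to NJ: direction (1, 0); meets PW at K = (-4/9, 5/3)
K = P + t·(W−P) with t = 2/3

t = 2/3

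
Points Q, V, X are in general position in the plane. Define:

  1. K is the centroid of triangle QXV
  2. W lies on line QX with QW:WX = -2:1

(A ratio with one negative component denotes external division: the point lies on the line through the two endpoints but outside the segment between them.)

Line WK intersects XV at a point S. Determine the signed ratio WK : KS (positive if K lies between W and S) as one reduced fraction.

Assign Q = (0, 0), V = (1, 0), X = (0, 1) — the answer is frame-independent, so this choice is without loss of generality.
1. K is the centroid of triangle QXV ⇒ K = (1/3, 1/3)
2. W lies on line QX with QW:WX = -2:1 ⇒ W = (0, 2)
line WK meets XV at S = (1/4, 3/4)
K = W + t·(S−W) with t = 4/3, so WK:KS = 4/3:-1/3

WK:KS = -4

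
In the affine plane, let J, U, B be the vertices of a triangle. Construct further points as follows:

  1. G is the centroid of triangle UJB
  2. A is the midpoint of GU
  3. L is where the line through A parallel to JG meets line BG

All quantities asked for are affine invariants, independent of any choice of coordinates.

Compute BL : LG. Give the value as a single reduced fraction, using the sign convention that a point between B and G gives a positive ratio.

Assign J = (0, 0), U = (1, 0), B = (0, 1) — the answer is frame-independent, so this choice is without loss of generality.
1. G is the centroid of triangle UJB ⇒ G = (1/3, 1/3)
2. A is the midpoint of GU ⇒ A = (2/3, 1/6)
3. L is where the line through A parallel to JG meets line BG ⇒ L = (1/2, 0)
L = B + t·(G−B) with t = 3/2, so BL:LG = t:(1−t) = 3/2:-1/2

BL:LG = -3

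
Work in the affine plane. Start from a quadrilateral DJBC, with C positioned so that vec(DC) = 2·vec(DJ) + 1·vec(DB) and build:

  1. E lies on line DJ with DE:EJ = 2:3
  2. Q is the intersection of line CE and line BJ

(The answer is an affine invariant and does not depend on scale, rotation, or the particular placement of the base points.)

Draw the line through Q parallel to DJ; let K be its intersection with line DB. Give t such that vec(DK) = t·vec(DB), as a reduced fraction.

t = 3/13

Assign D = (0, 0), J = (1, 0), B = (0, 1), C = (2, 1) — the answer is frame-independent, so this choice is without loss of generality.
1. E lies on line DJ with DE:EJ = 2:3 ⇒ E = (2/5, 0)
2. Q is the intersection of line CE and line BJ ⇒ Q = (10/13, 3/13)
through Q parallel to DJ: direction (1, 0); meets DB at K = (0, 3/13)
K = D + t·(B−D) with t = 3/13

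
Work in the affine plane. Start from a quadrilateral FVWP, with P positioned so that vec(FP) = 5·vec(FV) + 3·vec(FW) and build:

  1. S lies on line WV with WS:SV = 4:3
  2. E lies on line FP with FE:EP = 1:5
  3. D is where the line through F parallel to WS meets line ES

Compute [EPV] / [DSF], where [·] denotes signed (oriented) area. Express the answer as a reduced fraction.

[EPV]:[DSF] = 35/3

Work in coordinates with F = (0, 0), V = (1, 0), W = (0, 1), P = (5, 3).
1. S lies on line WV with WS:SV = 4:3 ⇒ S = (4/7, 3/7)
2. E lies on line FP with FE:EP = 1:5 ⇒ E = (5/6, 1/2)
3. D is where the line through F parallel to WS meets line ES ⇒ D = (-3/14, 3/14)
2·[EPV] = -5/2, 2·[DSF] = -3/14
[EPV]:[DSF] = -5/2:-3/14 = 35/3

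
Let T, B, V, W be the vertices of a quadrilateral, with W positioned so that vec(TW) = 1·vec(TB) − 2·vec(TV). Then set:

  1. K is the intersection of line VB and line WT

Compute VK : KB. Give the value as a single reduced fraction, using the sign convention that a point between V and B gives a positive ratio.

VK:KB = -1/2

Set T = (0, 0), B = (1, 0), V = (0, 1), W = (1, -2); any affine frame gives the same invariant.
1. K is the intersection of line VB and line WT ⇒ K = (-1, 2)
K = V + t·(B−V) with t = -1, so VK:KB = t:(1−t) = -1:2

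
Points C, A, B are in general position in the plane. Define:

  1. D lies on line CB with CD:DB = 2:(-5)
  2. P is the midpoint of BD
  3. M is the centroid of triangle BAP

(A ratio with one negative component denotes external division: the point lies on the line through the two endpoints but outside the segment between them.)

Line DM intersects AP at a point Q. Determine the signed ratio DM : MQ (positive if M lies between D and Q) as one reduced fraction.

DM:MQ = -4

Assign C = (0, 0), A = (1, 0), B = (0, 1) — the answer is frame-independent, so this choice is without loss of generality.
1. D lies on line CB with CD:DB = 2:(-5) ⇒ D = (0, -2/3)
2. P is the midpoint of BD ⇒ P = (0, 1/6)
3. M is the centroid of triangle BAP ⇒ M = (1/3, 7/18)
line DM meets AP at Q = (1/4, 1/8)
M = D + t·(Q−D) with t = 4/3, so DM:MQ = 4/3:-1/3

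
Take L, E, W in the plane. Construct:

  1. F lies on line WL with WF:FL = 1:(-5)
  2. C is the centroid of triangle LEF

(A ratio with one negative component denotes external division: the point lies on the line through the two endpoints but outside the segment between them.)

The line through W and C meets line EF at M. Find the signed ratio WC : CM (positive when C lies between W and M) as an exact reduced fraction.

Set L = (0, 0), E = (1, 0), W = (0, 1); any affine frame gives the same invariant.
1. F lies on line WL with WF:FL = 1:(-5) ⇒ F = (0, 5/4)
2. C is the centroid of triangle LEF ⇒ C = (1/3, 5/12)
line WC meets EF at M = (-1/2, 15/8)
C = W + t·(M−W) with t = -2/3, so WC:CM = -2/3:5/3

WC:CM = -2/5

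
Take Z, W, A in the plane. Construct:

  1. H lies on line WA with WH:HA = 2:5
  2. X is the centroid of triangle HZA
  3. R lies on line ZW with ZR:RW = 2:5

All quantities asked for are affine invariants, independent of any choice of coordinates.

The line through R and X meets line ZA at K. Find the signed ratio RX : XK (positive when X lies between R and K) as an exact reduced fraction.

Work in coordinates with Z = (0, 0), W = (1, 0), A = (0, 1).
1. H lies on line WA with WH:HA = 2:5 ⇒ H = (5/7, 2/7)
2. X is the centroid of triangle HZA ⇒ X = (5/21, 3/7)
3. R lies on line ZW with ZR:RW = 2:5 ⇒ R = (2/7, 0)
line RX meets ZA at K = (0, 18/7)
X = R + t·(K−R) with t = 1/6, so RX:XK = 1/6:5/6

RX:XK = 1/5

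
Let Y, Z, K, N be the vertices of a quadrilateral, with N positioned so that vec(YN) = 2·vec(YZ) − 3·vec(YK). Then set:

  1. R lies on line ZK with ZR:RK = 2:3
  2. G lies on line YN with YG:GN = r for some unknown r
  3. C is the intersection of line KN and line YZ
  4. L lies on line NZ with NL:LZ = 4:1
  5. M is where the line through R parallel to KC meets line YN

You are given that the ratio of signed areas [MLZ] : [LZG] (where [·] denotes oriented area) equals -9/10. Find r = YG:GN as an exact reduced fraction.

Choose coordinates Y = (0, 0), Z = (1, 0), K = (0, 1), N = (2, -3).
1. R lies on line ZK with ZR:RK = 2:3 ⇒ R = (3/5, 2/5)
2. With YG:GN = r, write λ = r/(r+1) so G = Y + λ·(N−Y); G is affine-linear in λ
3. C is the intersection of line KN and line YZ ⇒ C = (1/2, 0)
4. L lies on line NZ with NL:LZ = 4:1 ⇒ L = (6/5, -3/5)
5. M is where the line through R parallel to KC meets line YN ⇒ M = (16/5, -24/5)
Every point depending on G is an affine combination of G and λ-independent points, so each such coordinate is linear in λ; the λ² term in each signed area is a multiple of (N−Y)×(N−Y) = 0, so 2·[MLZ] and 2·[LZG] are each linear in λ. Evaluating at λ=0 and λ=1:
  2·[MLZ] = -9/25,   2·[LZG] = -3/5·λ + 3/5
So [MLZ]:[LZG] = (-9/25) / (-3/5·λ + 3/5). Setting this equal to -9/10:
  -9/25 = -9/10·(-3/5·λ + 3/5)  ⇒  λ = 1/3
Then r = λ/(1−λ) = (1/3)/(2/3) = 1/2. Check: with r = 1/2, G = (2/3, -1) and [MLZ]:[LZG] = -9/10 as required.

r = 1/2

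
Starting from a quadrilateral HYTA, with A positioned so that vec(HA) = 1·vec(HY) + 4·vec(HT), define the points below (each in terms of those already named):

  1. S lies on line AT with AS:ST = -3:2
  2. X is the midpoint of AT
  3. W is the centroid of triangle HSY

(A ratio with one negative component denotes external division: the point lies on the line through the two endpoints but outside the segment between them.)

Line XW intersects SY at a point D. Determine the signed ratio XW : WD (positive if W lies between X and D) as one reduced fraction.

XW:WD = 5

Choose coordinates H = (0, 0), Y = (1, 0), T = (0, 1), A = (1, 4).
1. S lies on line AT with AS:ST = -3:2 ⇒ S = (-2, -5)
2. X is the midpoint of AT ⇒ X = (1/2, 5/2)
3. W is the centroid of triangle HSY ⇒ W = (-1/3, -5/3)
line XW meets SY at D = (-1/2, -5/2)
W = X + t·(D−X) with t = 5/6, so XW:WD = 5/6:1/6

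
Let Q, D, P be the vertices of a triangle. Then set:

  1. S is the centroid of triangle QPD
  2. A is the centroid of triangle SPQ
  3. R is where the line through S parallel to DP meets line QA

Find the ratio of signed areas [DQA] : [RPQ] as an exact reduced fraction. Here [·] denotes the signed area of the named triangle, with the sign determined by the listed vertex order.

[DQA]:[RPQ] = -10/3

Choose coordinates Q = (0, 0), D = (1, 0), P = (0, 1).
1. S is the centroid of triangle QPD ⇒ S = (1/3, 1/3)
2. A is the centroid of triangle SPQ ⇒ A = (1/9, 4/9)
3. R is where the line through S parallel to DP meets line QA ⇒ R = (2/15, 8/15)
2·[DQA] = -4/9, 2·[RPQ] = 2/15
[DQA]:[RPQ] = -4/9:2/15 = -10/3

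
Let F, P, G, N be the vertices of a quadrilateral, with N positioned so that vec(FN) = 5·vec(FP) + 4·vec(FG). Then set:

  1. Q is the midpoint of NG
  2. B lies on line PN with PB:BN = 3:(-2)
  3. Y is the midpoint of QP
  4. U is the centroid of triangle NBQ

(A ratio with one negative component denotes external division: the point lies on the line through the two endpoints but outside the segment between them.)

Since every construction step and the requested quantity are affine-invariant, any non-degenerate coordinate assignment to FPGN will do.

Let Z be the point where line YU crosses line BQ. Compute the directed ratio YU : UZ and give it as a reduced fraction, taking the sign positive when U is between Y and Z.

Assign F = (0, 0), P = (1, 0), G = (0, 1), N = (5, 4) — the answer is frame-independent, so this choice is without loss of generality.
1. Q is the midpoint of NG ⇒ Q = (5/2, 5/2)
2. B lies on line PN with PB:BN = 3:(-2) ⇒ B = (13, 12)
3. Y is the midpoint of QP ⇒ Y = (7/4, 5/4)
4. U is the centroid of triangle NBQ ⇒ U = (41/6, 37/6)
line YU meets BQ at Z = (109/10, 101/10)
U = Y + t·(Z−Y) with t = 5/9, so YU:UZ = 5/9:4/9

YU:UZ = 5/4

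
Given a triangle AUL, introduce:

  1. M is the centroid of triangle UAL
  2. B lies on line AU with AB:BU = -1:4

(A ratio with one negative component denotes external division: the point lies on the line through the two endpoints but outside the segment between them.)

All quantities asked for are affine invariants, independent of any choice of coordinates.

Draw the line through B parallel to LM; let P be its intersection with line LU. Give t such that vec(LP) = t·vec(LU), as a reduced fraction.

t = -5/3

Work in coordinates with A = (0, 0), U = (1, 0), L = (0, 1).
1. M is the centroid of triangle UAL ⇒ M = (1/3, 1/3)
2. B lies on line AU with AB:BU = -1:4 ⇒ B = (-1/3, 0)
through B parallel to LM: direction (1/3, -2/3); meets LU at P = (-5/3, 8/3)
P = L + t·(U−L) with t = -5/3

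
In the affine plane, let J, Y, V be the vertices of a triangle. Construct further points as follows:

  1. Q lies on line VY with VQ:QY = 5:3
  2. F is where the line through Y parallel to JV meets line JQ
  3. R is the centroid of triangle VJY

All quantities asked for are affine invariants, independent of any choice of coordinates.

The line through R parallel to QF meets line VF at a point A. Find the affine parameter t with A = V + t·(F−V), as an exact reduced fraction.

t = 13/15

Choose coordinates J = (0, 0), Y = (1, 0), V = (0, 1).
1. Q lies on line VY with VQ:QY = 5:3 ⇒ Q = (5/8, 3/8)
2. F is where the line through Y parallel to JV meets line JQ ⇒ F = (1, 3/5)
3. R is the centroid of triangle VJY ⇒ R = (1/3, 1/3)
through R parallel to QF: direction (3/8, 9/40); meets VF at A = (13/15, 49/75)
A = V + t·(F−V) with t = 13/15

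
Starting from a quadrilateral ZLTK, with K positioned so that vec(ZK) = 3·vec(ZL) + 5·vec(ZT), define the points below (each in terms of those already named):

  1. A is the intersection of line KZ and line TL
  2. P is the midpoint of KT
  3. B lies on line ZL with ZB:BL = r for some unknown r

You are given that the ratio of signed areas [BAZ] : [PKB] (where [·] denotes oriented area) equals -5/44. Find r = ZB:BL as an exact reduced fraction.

Set Z = (0, 0), L = (1, 0), T = (0, 1), K = (3, 5); any affine frame gives the same invariant.
1. A is the intersection of line KZ and line TL ⇒ A = (3/8, 5/8)
2. P is the midpoint of KT ⇒ P = (3/2, 3)
3. With ZB:BL = r, write λ = r/(r+1) so B = Z + λ·(L−Z); B is affine-linear in λ
Every point depending on B is an affine combination of B and λ-independent points, so each such coordinate is linear in λ; the λ² term in each signed area is a multiple of (L−Z)×(L−Z) = 0, so 2·[BAZ] and 2·[PKB] are each linear in λ. Evaluating at λ=0 and λ=1:
  2·[BAZ] = 5/8·λ,   2·[PKB] = -2·λ − 3/2
So [BAZ]:[PKB] = (5/8·λ) / (-2·λ − 3/2). Setting this equal to -5/44:
  5/8·λ = -5/44·(-2·λ − 3/2)  ⇒  λ = 3/7
Then r = λ/(1−λ) = (3/7)/(4/7) = 3/4. Check: with r = 3/4, B = (3/7, 0) and [BAZ]:[PKB] = -5/44 as required.

r = 3/4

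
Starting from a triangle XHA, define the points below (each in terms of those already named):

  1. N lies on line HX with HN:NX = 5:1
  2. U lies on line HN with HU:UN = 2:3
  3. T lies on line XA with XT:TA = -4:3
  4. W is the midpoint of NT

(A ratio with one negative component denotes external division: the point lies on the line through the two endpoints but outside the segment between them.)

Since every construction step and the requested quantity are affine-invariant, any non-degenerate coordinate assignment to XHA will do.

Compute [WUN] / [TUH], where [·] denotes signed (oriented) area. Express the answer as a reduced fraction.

[WUN]:[TUH] = -3/4

Work in coordinates with X = (0, 0), H = (1, 0), A = (0, 1).
1. N lies on line HX with HN:NX = 5:1 ⇒ N = (1/6, 0)
2. U lies on line HN with HU:UN = 2:3 ⇒ U = (2/3, 0)
3. T lies on line XA with XT:TA = -4:3 ⇒ T = (0, 4)
4. W is the midpoint of NT ⇒ W = (1/12, 2)
2·[WUN] = -1, 2·[TUH] = 4/3
[WUN]:[TUH] = -1:4/3 = -3/4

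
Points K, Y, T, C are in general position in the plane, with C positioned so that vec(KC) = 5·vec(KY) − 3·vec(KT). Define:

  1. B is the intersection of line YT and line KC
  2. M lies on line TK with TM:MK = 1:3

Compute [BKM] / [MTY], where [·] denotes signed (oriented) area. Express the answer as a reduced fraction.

Work in coordinates with K = (0, 0), Y = (1, 0), T = (0, 1), C = (5, -3).
1. B is the intersection of line YT and line KC ⇒ B = (5/2, -3/2)
2. M lies on line TK with TM:MK = 1:3 ⇒ M = (0, 3/4)
2·[BKM] = -15/8, 2·[MTY] = -1/4
[BKM]:[MTY] = -15/8:-1/4 = 15/2

[BKM]:[MTY] = 15/2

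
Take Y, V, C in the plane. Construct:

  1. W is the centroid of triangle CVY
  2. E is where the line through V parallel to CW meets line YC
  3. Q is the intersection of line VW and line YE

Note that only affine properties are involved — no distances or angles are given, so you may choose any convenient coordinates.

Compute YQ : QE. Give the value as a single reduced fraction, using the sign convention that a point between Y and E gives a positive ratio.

Set Y = (0, 0), V = (1, 0), C = (0, 1); any affine frame gives the same invariant.
1. W is the centroid of triangle CVY ⇒ W = (1/3, 1/3)
2. E is where the line through V parallel to CW meets line YC ⇒ E = (0, 2)
3. Q is the intersection of line VW and line YE ⇒ Q = (0, 1/2)
Q = Y + t·(E−Y) with t = 1/4, so YQ:QE = t:(1−t) = 1/4:3/4

YQ:QE = 1/3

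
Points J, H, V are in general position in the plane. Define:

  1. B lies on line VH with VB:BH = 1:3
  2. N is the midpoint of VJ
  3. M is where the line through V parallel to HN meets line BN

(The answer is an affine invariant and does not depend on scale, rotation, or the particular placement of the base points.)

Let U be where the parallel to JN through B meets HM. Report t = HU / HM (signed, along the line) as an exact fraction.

t = 9/8

Work in coordinates with J = (0, 0), H = (1, 0), V = (0, 1).
1. B lies on line VH with VB:BH = 1:3 ⇒ B = (1/4, 3/4)
2. N is the midpoint of VJ ⇒ N = (0, 1/2)
3. M is where the line through V parallel to HN meets line BN ⇒ M = (1/3, 5/6)
through B parallel to JN: direction (0, 1/2); meets HM at U = (1/4, 15/16)
U = H + t·(M−H) with t = 9/8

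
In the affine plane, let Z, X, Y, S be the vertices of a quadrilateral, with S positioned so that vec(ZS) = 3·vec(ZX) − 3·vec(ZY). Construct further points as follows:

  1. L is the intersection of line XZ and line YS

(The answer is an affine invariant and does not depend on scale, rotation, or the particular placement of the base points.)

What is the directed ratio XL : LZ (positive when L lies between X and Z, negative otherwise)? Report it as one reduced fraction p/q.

Choose coordinates Z = (0, 0), X = (1, 0), Y = (0, 1), S = (3, -3).
1. L is the intersection of line XZ and line YS ⇒ L = (3/4, 0)
L = X + t·(Z−X) with t = 1/4, so XL:LZ = t:(1−t) = 1/4:3/4

XL:LZ = 1/3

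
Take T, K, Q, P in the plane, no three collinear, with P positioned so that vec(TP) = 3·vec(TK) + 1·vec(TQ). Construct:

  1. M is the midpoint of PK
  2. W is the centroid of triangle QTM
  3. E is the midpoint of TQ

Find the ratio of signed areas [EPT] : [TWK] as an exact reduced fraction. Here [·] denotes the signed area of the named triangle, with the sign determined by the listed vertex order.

Assign T = (0, 0), K = (1, 0), Q = (0, 1), P = (3, 1) — the answer is frame-independent, so this choice is without loss of generality.
1. M is the midpoint of PK ⇒ M = (2, 1/2)
2. W is the centroid of triangle QTM ⇒ W = (2/3, 1/2)
3. E is the midpoint of TQ ⇒ E = (0, 1/2)
2·[EPT] = -3/2, 2·[TWK] = -1/2
[EPT]:[TWK] = -3/2:-1/2 = 3

[EPT]:[TWK] = 3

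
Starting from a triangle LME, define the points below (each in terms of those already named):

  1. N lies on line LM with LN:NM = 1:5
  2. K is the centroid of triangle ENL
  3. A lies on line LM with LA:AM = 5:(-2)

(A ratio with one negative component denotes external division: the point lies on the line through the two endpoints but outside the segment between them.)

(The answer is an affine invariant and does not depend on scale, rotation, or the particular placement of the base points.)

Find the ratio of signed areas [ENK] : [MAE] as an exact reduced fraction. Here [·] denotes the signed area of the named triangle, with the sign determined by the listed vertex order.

[ENK]:[MAE] = -1/12

Assign L = (0, 0), M = (1, 0), E = (0, 1) — the answer is frame-independent, so this choice is without loss of generality.
1. N lies on line LM with LN:NM = 1:5 ⇒ N = (1/6, 0)
2. K is the centroid of triangle ENL ⇒ K = (1/18, 1/3)
3. A lies on line LM with LA:AM = 5:(-2) ⇒ A = (5/3, 0)
2·[ENK] = -1/18, 2·[MAE] = 2/3
[ENK]:[MAE] = -1/18:2/3 = -1/12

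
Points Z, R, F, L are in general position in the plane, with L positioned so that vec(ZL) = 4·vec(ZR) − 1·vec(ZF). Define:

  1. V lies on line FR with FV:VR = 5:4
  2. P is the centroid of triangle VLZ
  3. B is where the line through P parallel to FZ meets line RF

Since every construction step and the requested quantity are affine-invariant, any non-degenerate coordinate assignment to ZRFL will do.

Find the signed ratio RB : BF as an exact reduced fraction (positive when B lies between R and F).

RB:BF = -14/41

Set Z = (0, 0), R = (1, 0), F = (0, 1), L = (4, -1); any affine frame gives the same invariant.
1. V lies on line FR with FV:VR = 5:4 ⇒ V = (5/9, 4/9)
2. P is the centroid of triangle VLZ ⇒ P = (41/27, -5/27)
3. B is where the line through P parallel to FZ meets line RF ⇒ B = (41/27, -14/27)
B = R + t·(F−R) with t = -14/27, so RB:BF = t:(1−t) = -14/27:41/27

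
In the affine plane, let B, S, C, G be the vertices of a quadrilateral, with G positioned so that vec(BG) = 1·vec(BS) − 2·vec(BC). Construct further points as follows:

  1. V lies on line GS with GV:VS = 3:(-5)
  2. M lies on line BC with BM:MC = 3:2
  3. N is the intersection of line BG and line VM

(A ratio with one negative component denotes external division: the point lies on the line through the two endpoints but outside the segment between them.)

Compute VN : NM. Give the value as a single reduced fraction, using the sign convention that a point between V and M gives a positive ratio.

Assign B = (0, 0), S = (1, 0), C = (0, 1), G = (1, -2) — the answer is frame-independent, so this choice is without loss of generality.
1. V lies on line GS with GV:VS = 3:(-5) ⇒ V = (1, -5)
2. M lies on line BC with BM:MC = 3:2 ⇒ M = (0, 3/5)
3. N is the intersection of line BG and line VM ⇒ N = (1/6, -1/3)
N = V + t·(M−V) with t = 5/6, so VN:NM = t:(1−t) = 5/6:1/6

VN:NM = 5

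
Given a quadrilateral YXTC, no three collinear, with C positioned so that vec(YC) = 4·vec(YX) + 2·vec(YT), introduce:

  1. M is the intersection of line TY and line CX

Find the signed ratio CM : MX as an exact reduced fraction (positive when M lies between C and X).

Set Y = (0, 0), X = (1, 0), T = (0, 1), C = (4, 2); any affine frame gives the same invariant.
1. M is the intersection of line TY and line CX ⇒ M = (0, -2/3)
M = C + t·(X−C) with t = 4/3, so CM:MX = t:(1−t) = 4/3:-1/3

CM:MX = -4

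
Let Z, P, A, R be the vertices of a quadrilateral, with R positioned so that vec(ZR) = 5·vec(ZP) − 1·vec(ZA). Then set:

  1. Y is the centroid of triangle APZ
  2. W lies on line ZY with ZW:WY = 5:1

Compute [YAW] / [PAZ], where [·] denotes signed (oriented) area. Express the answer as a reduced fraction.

Assign Z = (0, 0), P = (1, 0), A = (0, 1), R = (5, -1) — the answer is frame-independent, so this choice is without loss of generality.
1. Y is the centroid of triangle APZ ⇒ Y = (1/3, 1/3)
2. W lies on line ZY with ZW:WY = 5:1 ⇒ W = (5/18, 5/18)
2·[YAW] = 1/18, 2·[PAZ] = 1
[YAW]:[PAZ] = 1/18:1 = 1/18

[YAW]:[PAZ] = 1/18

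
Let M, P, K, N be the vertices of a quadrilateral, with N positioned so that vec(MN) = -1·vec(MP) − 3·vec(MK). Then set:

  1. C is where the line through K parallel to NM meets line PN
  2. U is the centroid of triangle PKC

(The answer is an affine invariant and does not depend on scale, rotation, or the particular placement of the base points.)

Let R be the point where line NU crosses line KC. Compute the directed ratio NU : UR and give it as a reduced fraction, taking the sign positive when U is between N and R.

NU:UR = -1/4

Choose coordinates M = (0, 0), P = (1, 0), K = (0, 1), N = (-1, -3).
1. C is where the line through K parallel to NM meets line PN ⇒ C = (-5/3, -4)
2. U is the centroid of triangle PKC ⇒ U = (-2/9, -1)
line NU meets KC at R = (-10/3, -9)
U = N + t·(R−N) with t = -1/3, so NU:UR = -1/3:4/3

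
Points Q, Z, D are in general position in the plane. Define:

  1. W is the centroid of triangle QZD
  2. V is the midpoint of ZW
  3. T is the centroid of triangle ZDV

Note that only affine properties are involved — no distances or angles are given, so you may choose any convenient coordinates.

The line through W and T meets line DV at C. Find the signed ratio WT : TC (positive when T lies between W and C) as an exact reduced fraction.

Assign Q = (0, 0), Z = (1, 0), D = (0, 1) — the answer is frame-independent, so this choice is without loss of generality.
1. W is the centroid of triangle QZD ⇒ W = (1/3, 1/3)
2. V is the midpoint of ZW ⇒ V = (2/3, 1/6)
3. T is the centroid of triangle ZDV ⇒ T = (5/9, 7/18)
line WT meets DV at C = (1/2, 3/8)
T = W + t·(C−W) with t = 4/3, so WT:TC = 4/3:-1/3

WT:TC = -4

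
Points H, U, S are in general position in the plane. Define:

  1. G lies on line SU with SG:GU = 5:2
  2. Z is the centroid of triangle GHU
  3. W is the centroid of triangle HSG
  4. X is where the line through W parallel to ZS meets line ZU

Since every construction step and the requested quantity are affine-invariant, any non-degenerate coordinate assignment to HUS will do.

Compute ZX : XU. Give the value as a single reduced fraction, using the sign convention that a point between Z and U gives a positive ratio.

ZX:XU = -1/4

Assign H = (0, 0), U = (1, 0), S = (0, 1) — the answer is frame-independent, so this choice is without loss of generality.
1. G lies on line SU with SG:GU = 5:2 ⇒ G = (5/7, 2/7)
2. Z is the centroid of triangle GHU ⇒ Z = (4/7, 2/21)
3. W is the centroid of triangle HSG ⇒ W = (5/21, 3/7)
4. X is where the line through W parallel to ZS meets line ZU ⇒ X = (3/7, 8/63)
X = Z + t·(U−Z) with t = -1/3, so ZX:XU = t:(1−t) = -1/3:4/3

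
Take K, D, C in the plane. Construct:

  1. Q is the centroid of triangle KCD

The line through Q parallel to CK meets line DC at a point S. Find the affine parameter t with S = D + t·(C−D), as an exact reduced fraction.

t = 2/3

Work in coordinates with K = (0, 0), D = (1, 0), C = (0, 1).
1. Q is the centroid of triangle KCD ⇒ Q = (1/3, 1/3)
through Q parallel to CK: direction (0, -1); meets DC at S = (1/3, 2/3)
S = D + t·(C−D) with t = 2/3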